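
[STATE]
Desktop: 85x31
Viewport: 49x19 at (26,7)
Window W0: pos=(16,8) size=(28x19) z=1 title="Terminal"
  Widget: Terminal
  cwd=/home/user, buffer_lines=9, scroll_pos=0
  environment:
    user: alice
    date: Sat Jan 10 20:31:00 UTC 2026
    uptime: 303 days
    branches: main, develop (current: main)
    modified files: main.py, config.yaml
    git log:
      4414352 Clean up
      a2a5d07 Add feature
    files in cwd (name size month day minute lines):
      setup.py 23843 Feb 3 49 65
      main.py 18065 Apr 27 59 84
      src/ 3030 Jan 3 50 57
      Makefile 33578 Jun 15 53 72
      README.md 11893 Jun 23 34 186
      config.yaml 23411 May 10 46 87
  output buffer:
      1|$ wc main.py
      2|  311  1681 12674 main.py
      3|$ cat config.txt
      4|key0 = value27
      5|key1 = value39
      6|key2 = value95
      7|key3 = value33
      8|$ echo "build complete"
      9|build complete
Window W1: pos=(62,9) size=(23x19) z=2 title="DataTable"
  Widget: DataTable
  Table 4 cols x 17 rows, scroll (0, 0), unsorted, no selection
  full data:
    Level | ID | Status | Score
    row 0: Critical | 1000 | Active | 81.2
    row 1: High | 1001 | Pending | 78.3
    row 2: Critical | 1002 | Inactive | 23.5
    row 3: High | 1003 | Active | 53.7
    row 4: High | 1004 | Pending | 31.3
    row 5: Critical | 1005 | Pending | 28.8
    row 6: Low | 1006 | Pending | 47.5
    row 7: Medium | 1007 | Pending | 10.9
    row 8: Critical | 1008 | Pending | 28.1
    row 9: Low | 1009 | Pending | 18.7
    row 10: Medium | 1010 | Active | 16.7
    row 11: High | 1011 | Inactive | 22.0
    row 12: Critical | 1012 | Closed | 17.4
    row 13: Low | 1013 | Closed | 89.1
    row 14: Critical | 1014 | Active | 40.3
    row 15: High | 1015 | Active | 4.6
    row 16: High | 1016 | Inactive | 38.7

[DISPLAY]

                                                 
━━━━━━━━━━━━━━━━━┓                               
                 ┃                  ┏━━━━━━━━━━━━
─────────────────┨                  ┃ DataTable  
.py              ┃                  ┠────────────
81 12674 main.py ┃                  ┃Level   │ID 
fig.txt          ┃                  ┃────────┼───
lue27            ┃                  ┃Critical│100
lue39            ┃                  ┃High    │100
lue95            ┃                  ┃Critical│100
lue33            ┃                  ┃High    │100
uild complete"   ┃                  ┃High    │100
plete            ┃                  ┃Critical│100
                 ┃                  ┃Low     │100
                 ┃                  ┃Medium  │100
                 ┃                  ┃Critical│100
                 ┃                  ┃Low     │100
                 ┃                  ┃Medium  │101
                 ┃                  ┃High    │101


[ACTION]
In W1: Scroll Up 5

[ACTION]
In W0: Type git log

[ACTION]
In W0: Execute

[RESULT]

                                                 
━━━━━━━━━━━━━━━━━┓                               
                 ┃                  ┏━━━━━━━━━━━━
─────────────────┨                  ┃ DataTable  
.py              ┃                  ┠────────────
81 12674 main.py ┃                  ┃Level   │ID 
fig.txt          ┃                  ┃────────┼───
lue27            ┃                  ┃Critical│100
lue39            ┃                  ┃High    │100
lue95            ┃                  ┃Critical│100
lue33            ┃                  ┃High    │100
uild complete"   ┃                  ┃High    │100
plete            ┃                  ┃Critical│100
                 ┃                  ┃Low     │100
lean up          ┃                  ┃Medium  │100
dd feature       ┃                  ┃Critical│100
                 ┃                  ┃Low     │100
                 ┃                  ┃Medium  │101
                 ┃                  ┃High    │101


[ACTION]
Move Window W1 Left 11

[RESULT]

                                                 
━━━━━━━━━━━━━━━━━┓                               
                 ┃       ┏━━━━━━━━━━━━━━━━━━━━━┓ 
─────────────────┨       ┃ DataTable           ┃ 
.py              ┃       ┠─────────────────────┨ 
81 12674 main.py ┃       ┃Level   │ID  │Status ┃ 
fig.txt          ┃       ┃────────┼────┼───────┃ 
lue27            ┃       ┃Critical│1000│Active ┃ 
lue39            ┃       ┃High    │1001│Pending┃ 
lue95            ┃       ┃Critical│1002│Inactiv┃ 
lue33            ┃       ┃High    │1003│Active ┃ 
uild complete"   ┃       ┃High    │1004│Pending┃ 
plete            ┃       ┃Critical│1005│Pending┃ 
                 ┃       ┃Low     │1006│Pending┃ 
lean up          ┃       ┃Medium  │1007│Pending┃ 
dd feature       ┃       ┃Critical│1008│Pending┃ 
                 ┃       ┃Low     │1009│Pending┃ 
                 ┃       ┃Medium  │1010│Active ┃ 
                 ┃       ┃High    │1011│Inactiv┃ 


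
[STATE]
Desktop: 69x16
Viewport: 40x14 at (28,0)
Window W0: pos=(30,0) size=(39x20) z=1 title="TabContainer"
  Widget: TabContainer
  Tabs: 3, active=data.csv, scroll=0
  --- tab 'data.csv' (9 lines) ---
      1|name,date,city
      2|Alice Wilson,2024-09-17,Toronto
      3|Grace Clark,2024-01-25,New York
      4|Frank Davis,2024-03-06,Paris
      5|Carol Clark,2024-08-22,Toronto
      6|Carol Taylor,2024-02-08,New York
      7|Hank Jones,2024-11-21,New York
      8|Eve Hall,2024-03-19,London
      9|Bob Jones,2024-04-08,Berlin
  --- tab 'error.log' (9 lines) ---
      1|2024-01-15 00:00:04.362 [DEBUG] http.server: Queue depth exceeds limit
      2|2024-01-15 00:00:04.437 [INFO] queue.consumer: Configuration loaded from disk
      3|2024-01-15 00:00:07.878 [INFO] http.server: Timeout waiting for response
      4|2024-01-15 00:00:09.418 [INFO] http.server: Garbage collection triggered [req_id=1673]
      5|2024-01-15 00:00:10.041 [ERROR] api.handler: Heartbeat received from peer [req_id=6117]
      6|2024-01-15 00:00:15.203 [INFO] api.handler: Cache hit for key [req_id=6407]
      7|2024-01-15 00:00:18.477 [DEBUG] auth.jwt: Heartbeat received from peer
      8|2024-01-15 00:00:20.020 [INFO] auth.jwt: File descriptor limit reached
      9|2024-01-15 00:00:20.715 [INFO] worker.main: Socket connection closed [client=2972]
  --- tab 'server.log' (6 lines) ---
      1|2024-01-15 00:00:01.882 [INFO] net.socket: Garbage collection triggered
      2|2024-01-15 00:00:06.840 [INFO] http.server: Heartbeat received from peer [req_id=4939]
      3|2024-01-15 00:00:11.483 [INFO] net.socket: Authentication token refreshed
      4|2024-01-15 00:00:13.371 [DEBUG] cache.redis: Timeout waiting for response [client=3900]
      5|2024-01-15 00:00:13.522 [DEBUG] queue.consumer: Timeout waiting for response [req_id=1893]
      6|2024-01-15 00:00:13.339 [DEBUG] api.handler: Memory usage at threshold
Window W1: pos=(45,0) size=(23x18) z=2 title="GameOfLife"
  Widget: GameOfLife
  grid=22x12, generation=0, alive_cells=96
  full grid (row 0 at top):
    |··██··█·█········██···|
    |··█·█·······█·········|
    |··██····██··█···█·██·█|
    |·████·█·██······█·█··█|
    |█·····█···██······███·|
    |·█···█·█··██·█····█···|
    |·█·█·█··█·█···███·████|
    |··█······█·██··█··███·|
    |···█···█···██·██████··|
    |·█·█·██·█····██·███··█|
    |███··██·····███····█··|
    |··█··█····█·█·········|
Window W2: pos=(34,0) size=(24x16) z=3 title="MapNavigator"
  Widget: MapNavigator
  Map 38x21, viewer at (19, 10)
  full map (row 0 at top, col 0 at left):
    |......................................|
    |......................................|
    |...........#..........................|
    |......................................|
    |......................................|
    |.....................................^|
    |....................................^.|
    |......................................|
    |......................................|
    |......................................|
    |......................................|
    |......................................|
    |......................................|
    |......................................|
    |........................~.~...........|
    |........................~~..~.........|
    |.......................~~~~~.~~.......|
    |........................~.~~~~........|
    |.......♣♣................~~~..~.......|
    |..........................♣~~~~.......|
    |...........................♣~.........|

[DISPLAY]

  ┏━━━┏━━━━━━━━━━━━━━━━━━━━━━┓━━━━━━━━━┓
  ┃ Ta┃ MapNavigator         ┃         ┃
  ┠───┠──────────────────────┨─────────┨
  ┃[da┃......................┃         ┃
  ┃───┃......................┃·····██··┃
  ┃nam┃......................┃█········┃
  ┃Ali┃......................┃█···█·██·┃
  ┃Gra┃......................┃····█·█··┃
  ┃Fra┃......................┃······███┃
  ┃Car┃...........@..........┃·█····█··┃
  ┃Car┃......................┃··███·███┃
  ┃Han┃......................┃█··█··███┃
  ┃Eve┃......................┃█·██████·┃
  ┃Bob┃................~.~...┃·██·███··┃


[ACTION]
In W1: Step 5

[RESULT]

  ┏━━━┏━━━━━━━━━━━━━━━━━━━━━━┓━━━━━━━━━┓
  ┃ Ta┃ MapNavigator         ┃         ┃
  ┠───┠──────────────────────┨─────────┨
  ┃[da┃......................┃         ┃
  ┃───┃......................┃······███┃
  ┃nam┃......................┃·····█···┃
  ┃Ali┃......................┃·····█···┃
  ┃Gra┃......................┃·········┃
  ┃Fra┃......................┃······█·█┃
  ┃Car┃...........@..........┃······█··┃
  ┃Car┃......................┃·██······┃
  ┃Han┃......................┃█········┃
  ┃Eve┃......................┃···█·····┃
  ┃Bob┃................~.~...┃·········┃


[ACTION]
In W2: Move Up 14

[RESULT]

  ┏━━━┏━━━━━━━━━━━━━━━━━━━━━━┓━━━━━━━━━┓
  ┃ Ta┃ MapNavigator         ┃         ┃
  ┠───┠──────────────────────┨─────────┨
  ┃[da┃                      ┃         ┃
  ┃───┃                      ┃······███┃
  ┃nam┃                      ┃·····█···┃
  ┃Ali┃                      ┃·····█···┃
  ┃Gra┃                      ┃·········┃
  ┃Fra┃                      ┃······█·█┃
  ┃Car┃...........@..........┃······█··┃
  ┃Car┃......................┃·██······┃
  ┃Han┃...#..................┃█········┃
  ┃Eve┃......................┃···█·····┃
  ┃Bob┃......................┃·········┃


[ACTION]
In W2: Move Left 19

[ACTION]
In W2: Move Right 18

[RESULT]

  ┏━━━┏━━━━━━━━━━━━━━━━━━━━━━┓━━━━━━━━━┓
  ┃ Ta┃ MapNavigator         ┃         ┃
  ┠───┠──────────────────────┨─────────┨
  ┃[da┃                      ┃         ┃
  ┃───┃                      ┃······███┃
  ┃nam┃                      ┃·····█···┃
  ┃Ali┃                      ┃·····█···┃
  ┃Gra┃                      ┃·········┃
  ┃Fra┃                      ┃······█·█┃
  ┃Car┃...........@..........┃······█··┃
  ┃Car┃......................┃·██······┃
  ┃Han┃....#.................┃█········┃
  ┃Eve┃......................┃···█·····┃
  ┃Bob┃......................┃·········┃


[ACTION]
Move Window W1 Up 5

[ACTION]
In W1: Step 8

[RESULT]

  ┏━━━┏━━━━━━━━━━━━━━━━━━━━━━┓━━━━━━━━━┓
  ┃ Ta┃ MapNavigator         ┃         ┃
  ┠───┠──────────────────────┨─────────┨
  ┃[da┃                      ┃         ┃
  ┃───┃                      ┃·········┃
  ┃nam┃                      ┃·········┃
  ┃Ali┃                      ┃·········┃
  ┃Gra┃                      ┃█········┃
  ┃Fra┃                      ┃·········┃
  ┃Car┃...........@..........┃·········┃
  ┃Car┃......................┃·········┃
  ┃Han┃....#.................┃·········┃
  ┃Eve┃......................┃·██······┃
  ┃Bob┃......................┃█··█·····┃


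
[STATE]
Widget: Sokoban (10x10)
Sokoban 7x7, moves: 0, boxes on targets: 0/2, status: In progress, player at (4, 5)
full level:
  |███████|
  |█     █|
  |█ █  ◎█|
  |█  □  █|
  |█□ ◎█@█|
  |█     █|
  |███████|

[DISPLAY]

███████   
█     █   
█ █  ◎█   
█  □  █   
█□ ◎█@█   
█     █   
███████   
Moves: 0  
          
          


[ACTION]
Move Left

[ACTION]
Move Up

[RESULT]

███████   
█     █   
█ █  ◎█   
█  □ @█   
█□ ◎█ █   
█     █   
███████   
Moves: 1  
          
          


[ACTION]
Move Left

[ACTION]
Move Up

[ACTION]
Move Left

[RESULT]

███████   
█     █   
█ █@ ◎█   
█  □  █   
█□ ◎█ █   
█     █   
███████   
Moves: 4  
          
          


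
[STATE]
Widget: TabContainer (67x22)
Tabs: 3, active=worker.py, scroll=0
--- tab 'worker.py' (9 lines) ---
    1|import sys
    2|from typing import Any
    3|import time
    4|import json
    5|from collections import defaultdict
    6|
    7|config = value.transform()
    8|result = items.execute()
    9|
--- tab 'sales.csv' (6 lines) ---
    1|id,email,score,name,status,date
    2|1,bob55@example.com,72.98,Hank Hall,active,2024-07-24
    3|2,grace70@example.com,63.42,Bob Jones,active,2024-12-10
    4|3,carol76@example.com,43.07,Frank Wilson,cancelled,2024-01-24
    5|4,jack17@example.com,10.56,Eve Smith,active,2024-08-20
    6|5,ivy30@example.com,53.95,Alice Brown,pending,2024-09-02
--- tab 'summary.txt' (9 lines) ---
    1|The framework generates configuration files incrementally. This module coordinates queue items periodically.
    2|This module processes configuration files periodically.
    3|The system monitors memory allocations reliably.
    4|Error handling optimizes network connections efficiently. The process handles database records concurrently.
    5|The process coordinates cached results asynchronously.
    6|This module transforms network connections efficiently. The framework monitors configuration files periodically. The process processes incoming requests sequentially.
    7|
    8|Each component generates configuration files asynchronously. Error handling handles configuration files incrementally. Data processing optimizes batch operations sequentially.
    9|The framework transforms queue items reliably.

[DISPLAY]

[worker.py]│ sales.csv │ summary.txt                               
───────────────────────────────────────────────────────────────────
import sys                                                         
from typing import Any                                             
import time                                                        
import json                                                        
from collections import defaultdict                                
                                                                   
config = value.transform()                                         
result = items.execute()                                           
                                                                   
                                                                   
                                                                   
                                                                   
                                                                   
                                                                   
                                                                   
                                                                   
                                                                   
                                                                   
                                                                   
                                                                   


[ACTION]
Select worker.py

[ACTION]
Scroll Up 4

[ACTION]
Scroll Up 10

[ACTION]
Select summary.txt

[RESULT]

 worker.py │ sales.csv │[summary.txt]                              
───────────────────────────────────────────────────────────────────
The framework generates configuration files incrementally. This mod
This module processes configuration files periodically.            
The system monitors memory allocations reliably.                   
Error handling optimizes network connections efficiently. The proce
The process coordinates cached results asynchronously.             
This module transforms network connections efficiently. The framewo
                                                                   
Each component generates configuration files asynchronously. Error 
The framework transforms queue items reliably.                     
                                                                   
                                                                   
                                                                   
                                                                   
                                                                   
                                                                   
                                                                   
                                                                   
                                                                   
                                                                   
                                                                   


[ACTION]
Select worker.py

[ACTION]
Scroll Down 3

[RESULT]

[worker.py]│ sales.csv │ summary.txt                               
───────────────────────────────────────────────────────────────────
import json                                                        
from collections import defaultdict                                
                                                                   
config = value.transform()                                         
result = items.execute()                                           
                                                                   
                                                                   
                                                                   
                                                                   
                                                                   
                                                                   
                                                                   
                                                                   
                                                                   
                                                                   
                                                                   
                                                                   
                                                                   
                                                                   
                                                                   


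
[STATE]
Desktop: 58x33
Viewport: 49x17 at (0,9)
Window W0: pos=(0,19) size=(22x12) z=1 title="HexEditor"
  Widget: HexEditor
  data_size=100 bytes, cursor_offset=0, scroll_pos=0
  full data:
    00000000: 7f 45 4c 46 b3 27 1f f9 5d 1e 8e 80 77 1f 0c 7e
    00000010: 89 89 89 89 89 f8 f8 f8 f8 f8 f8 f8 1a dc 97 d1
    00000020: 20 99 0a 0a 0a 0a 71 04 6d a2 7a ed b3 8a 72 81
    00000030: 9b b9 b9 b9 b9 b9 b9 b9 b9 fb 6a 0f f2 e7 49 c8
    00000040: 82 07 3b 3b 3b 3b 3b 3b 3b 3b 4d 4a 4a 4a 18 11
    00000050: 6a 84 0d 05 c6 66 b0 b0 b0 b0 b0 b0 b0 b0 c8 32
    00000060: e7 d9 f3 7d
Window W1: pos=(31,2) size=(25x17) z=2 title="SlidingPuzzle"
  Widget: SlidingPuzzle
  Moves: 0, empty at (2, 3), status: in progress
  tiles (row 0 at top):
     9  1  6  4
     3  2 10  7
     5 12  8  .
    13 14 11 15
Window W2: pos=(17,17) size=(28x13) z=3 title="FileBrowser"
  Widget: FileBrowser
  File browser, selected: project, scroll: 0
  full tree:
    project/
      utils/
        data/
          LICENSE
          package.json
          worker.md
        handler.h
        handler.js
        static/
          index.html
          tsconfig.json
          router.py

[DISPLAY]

                               ┃├────┼────┼────┼─
                               ┃│  5 │ 12 │  8 │ 
                               ┃├────┼────┼────┼─
                               ┃│ 13 │ 14 │ 11 │ 
                               ┃└────┴────┴────┴─
                               ┃Moves: 0         
                               ┃                 
                               ┃                 
                 ┏━━━━━━━━━━━━━━━━━━━━━━━━━━┓    
                 ┃ FileBrowser              ┃━━━━
┏━━━━━━━━━━━━━━━━┠──────────────────────────┨    
┃ HexEditor      ┃> [-] project/            ┃    
┠────────────────┃    [+] utils/            ┃    
┃00000000  7F 45 ┃                          ┃    
┃00000010  89 89 ┃                          ┃    
┃00000020  20 99 ┃                          ┃    
┃00000030  9b b9 ┃                          ┃    


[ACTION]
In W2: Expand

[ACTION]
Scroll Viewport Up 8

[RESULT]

                                                 
                               ┏━━━━━━━━━━━━━━━━━
                               ┃ SlidingPuzzle   
                               ┠─────────────────
                               ┃┌────┬────┬────┬─
                               ┃│  9 │  1 │  6 │ 
                               ┃├────┼────┼────┼─
                               ┃│  3 │  2 │ 10 │ 
                               ┃├────┼────┼────┼─
                               ┃│  5 │ 12 │  8 │ 
                               ┃├────┼────┼────┼─
                               ┃│ 13 │ 14 │ 11 │ 
                               ┃└────┴────┴────┴─
                               ┃Moves: 0         
                               ┃                 
                               ┃                 
                 ┏━━━━━━━━━━━━━━━━━━━━━━━━━━┓    


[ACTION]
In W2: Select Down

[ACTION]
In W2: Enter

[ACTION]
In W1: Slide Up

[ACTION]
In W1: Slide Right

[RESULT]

                                                 
                               ┏━━━━━━━━━━━━━━━━━
                               ┃ SlidingPuzzle   
                               ┠─────────────────
                               ┃┌────┬────┬────┬─
                               ┃│  9 │  1 │  6 │ 
                               ┃├────┼────┼────┼─
                               ┃│  3 │  2 │ 10 │ 
                               ┃├────┼────┼────┼─
                               ┃│  5 │ 12 │  8 │ 
                               ┃├────┼────┼────┼─
                               ┃│ 13 │ 14 │    │ 
                               ┃└────┴────┴────┴─
                               ┃Moves: 2         
                               ┃                 
                               ┃                 
                 ┏━━━━━━━━━━━━━━━━━━━━━━━━━━┓    


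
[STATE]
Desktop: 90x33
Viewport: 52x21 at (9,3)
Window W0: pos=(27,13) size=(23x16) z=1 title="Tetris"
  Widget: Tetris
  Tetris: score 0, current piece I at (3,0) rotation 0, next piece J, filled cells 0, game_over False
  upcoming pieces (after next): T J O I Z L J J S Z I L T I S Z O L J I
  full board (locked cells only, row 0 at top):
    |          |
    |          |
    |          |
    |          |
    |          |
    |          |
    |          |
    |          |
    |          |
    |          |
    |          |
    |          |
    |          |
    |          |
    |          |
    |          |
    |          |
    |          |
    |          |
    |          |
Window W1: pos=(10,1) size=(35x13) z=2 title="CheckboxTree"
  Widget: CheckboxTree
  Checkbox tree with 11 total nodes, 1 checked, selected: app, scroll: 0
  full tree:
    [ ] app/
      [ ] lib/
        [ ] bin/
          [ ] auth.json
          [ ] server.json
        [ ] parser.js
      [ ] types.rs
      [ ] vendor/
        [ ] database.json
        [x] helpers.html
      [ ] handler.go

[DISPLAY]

 ┠─────────────────────────────────┨                
 ┃>[-] app/                        ┃                
 ┃   [ ] lib/                      ┃                
 ┃     [ ] bin/                    ┃                
 ┃       [ ] auth.json             ┃                
 ┃       [ ] server.json           ┃                
 ┃     [ ] parser.js               ┃                
 ┃   [ ] types.rs                  ┃                
 ┃   [-] vendor/                   ┃                
 ┃     [ ] database.json           ┃                
 ┗━━━━━━━━━━━━━━━━━━━━━━━━━━━━━━━━━┛━━━━┓           
                  ┃ Tetris              ┃           
                  ┠─────────────────────┨           
                  ┃          │Next:     ┃           
                  ┃          │█         ┃           
                  ┃          │███       ┃           
                  ┃          │          ┃           
                  ┃          │          ┃           
                  ┃          │          ┃           
                  ┃          │Score:    ┃           
                  ┃          │0         ┃           


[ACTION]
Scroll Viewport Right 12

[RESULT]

───────────────────────┨                            
                       ┃                            
/                      ┃                            
in/                    ┃                            
 auth.json             ┃                            
 server.json           ┃                            
arser.js               ┃                            
es.rs                  ┃                            
dor/                   ┃                            
atabase.json           ┃                            
━━━━━━━━━━━━━━━━━━━━━━━┛━━━━┓                       
      ┃ Tetris              ┃                       
      ┠─────────────────────┨                       
      ┃          │Next:     ┃                       
      ┃          │█         ┃                       
      ┃          │███       ┃                       
      ┃          │          ┃                       
      ┃          │          ┃                       
      ┃          │          ┃                       
      ┃          │Score:    ┃                       
      ┃          │0         ┃                       


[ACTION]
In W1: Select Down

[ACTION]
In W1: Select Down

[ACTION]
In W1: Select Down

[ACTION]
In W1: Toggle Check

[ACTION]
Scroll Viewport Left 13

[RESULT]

  ┠─────────────────────────────────┨               
  ┃ [-] app/                        ┃               
  ┃   [-] lib/                      ┃               
  ┃     [-] bin/                    ┃               
  ┃>      [x] auth.json             ┃               
  ┃       [ ] server.json           ┃               
  ┃     [ ] parser.js               ┃               
  ┃   [ ] types.rs                  ┃               
  ┃   [-] vendor/                   ┃               
  ┃     [ ] database.json           ┃               
  ┗━━━━━━━━━━━━━━━━━━━━━━━━━━━━━━━━━┛━━━━┓          
                   ┃ Tetris              ┃          
                   ┠─────────────────────┨          
                   ┃          │Next:     ┃          
                   ┃          │█         ┃          
                   ┃          │███       ┃          
                   ┃          │          ┃          
                   ┃          │          ┃          
                   ┃          │          ┃          
                   ┃          │Score:    ┃          
                   ┃          │0         ┃          


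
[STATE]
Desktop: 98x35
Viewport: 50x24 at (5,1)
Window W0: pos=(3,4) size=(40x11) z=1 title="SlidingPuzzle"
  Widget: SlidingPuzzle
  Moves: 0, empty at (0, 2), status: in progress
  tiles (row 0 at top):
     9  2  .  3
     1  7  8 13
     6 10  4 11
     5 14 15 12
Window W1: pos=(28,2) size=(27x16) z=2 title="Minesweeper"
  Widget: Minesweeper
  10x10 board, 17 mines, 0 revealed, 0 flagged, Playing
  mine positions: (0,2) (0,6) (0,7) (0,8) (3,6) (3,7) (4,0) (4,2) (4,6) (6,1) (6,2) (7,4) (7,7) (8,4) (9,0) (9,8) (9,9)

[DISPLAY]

                                                  
                       ┏━━━━━━━━━━━━━━━━━━━━━━━━━┓
                       ┃ Minesweeper             ┃
━━━━━━━━━━━━━━━━━━━━━━━┠─────────────────────────┨
SlidingPuzzle          ┃■■■■■■■■■■               ┃
───────────────────────┃■■■■■■■■■■               ┃
────┬────┬────┬────┐   ┃■■■■■■■■■■               ┃
  9 │  2 │    │  3 │   ┃■■■■■■■■■■               ┃
────┼────┼────┼────┤   ┃■■■■■■■■■■               ┃
  1 │  7 │  8 │ 13 │   ┃■■■■■■■■■■               ┃
────┼────┼────┼────┤   ┃■■■■■■■■■■               ┃
  6 │ 10 │  4 │ 11 │   ┃■■■■■■■■■■               ┃
────┼────┼────┼────┤   ┃■■■■■■■■■■               ┃
━━━━━━━━━━━━━━━━━━━━━━━┃■■■■■■■■■■               ┃
                       ┃                         ┃
                       ┃                         ┃
                       ┗━━━━━━━━━━━━━━━━━━━━━━━━━┛
                                                  
                                                  
                                                  
                                                  
                                                  
                                                  
                                                  


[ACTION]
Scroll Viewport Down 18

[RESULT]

────┼────┼────┼────┤   ┃■■■■■■■■■■               ┃
  6 │ 10 │  4 │ 11 │   ┃■■■■■■■■■■               ┃
────┼────┼────┼────┤   ┃■■■■■■■■■■               ┃
━━━━━━━━━━━━━━━━━━━━━━━┃■■■■■■■■■■               ┃
                       ┃                         ┃
                       ┃                         ┃
                       ┗━━━━━━━━━━━━━━━━━━━━━━━━━┛
                                                  
                                                  
                                                  
                                                  
                                                  
                                                  
                                                  
                                                  
                                                  
                                                  
                                                  
                                                  
                                                  
                                                  
                                                  
                                                  
                                                  


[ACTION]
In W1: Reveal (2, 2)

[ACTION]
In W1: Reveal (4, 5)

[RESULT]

────┼────┼────┼────┤   ┃■■■211■■■■               ┃
  6 │ 10 │  4 │ 11 │   ┃■■■■■■■■■■               ┃
────┼────┼────┼────┤   ┃■■■■■■■■■■               ┃
━━━━━━━━━━━━━━━━━━━━━━━┃■■■■■■■■■■               ┃
                       ┃                         ┃
                       ┃                         ┃
                       ┗━━━━━━━━━━━━━━━━━━━━━━━━━┛
                                                  
                                                  
                                                  
                                                  
                                                  
                                                  
                                                  
                                                  
                                                  
                                                  
                                                  
                                                  
                                                  
                                                  
                                                  
                                                  
                                                  


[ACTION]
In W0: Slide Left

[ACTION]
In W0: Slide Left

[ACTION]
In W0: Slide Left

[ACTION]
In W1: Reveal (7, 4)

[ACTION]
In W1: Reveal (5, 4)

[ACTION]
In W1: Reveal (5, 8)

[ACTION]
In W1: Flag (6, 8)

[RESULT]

────┼────┼────┼────┤   ┃■✹✹211■■■■               ┃
  6 │ 10 │  4 │ 11 │   ┃■■■■✹■■✹■■               ┃
────┼────┼────┼────┤   ┃■■■■✹■■■■■               ┃
━━━━━━━━━━━━━━━━━━━━━━━┃✹■■■■■■■✹✹               ┃
                       ┃                         ┃
                       ┃                         ┃
                       ┗━━━━━━━━━━━━━━━━━━━━━━━━━┛
                                                  
                                                  
                                                  
                                                  
                                                  
                                                  
                                                  
                                                  
                                                  
                                                  
                                                  
                                                  
                                                  
                                                  
                                                  
                                                  
                                                  


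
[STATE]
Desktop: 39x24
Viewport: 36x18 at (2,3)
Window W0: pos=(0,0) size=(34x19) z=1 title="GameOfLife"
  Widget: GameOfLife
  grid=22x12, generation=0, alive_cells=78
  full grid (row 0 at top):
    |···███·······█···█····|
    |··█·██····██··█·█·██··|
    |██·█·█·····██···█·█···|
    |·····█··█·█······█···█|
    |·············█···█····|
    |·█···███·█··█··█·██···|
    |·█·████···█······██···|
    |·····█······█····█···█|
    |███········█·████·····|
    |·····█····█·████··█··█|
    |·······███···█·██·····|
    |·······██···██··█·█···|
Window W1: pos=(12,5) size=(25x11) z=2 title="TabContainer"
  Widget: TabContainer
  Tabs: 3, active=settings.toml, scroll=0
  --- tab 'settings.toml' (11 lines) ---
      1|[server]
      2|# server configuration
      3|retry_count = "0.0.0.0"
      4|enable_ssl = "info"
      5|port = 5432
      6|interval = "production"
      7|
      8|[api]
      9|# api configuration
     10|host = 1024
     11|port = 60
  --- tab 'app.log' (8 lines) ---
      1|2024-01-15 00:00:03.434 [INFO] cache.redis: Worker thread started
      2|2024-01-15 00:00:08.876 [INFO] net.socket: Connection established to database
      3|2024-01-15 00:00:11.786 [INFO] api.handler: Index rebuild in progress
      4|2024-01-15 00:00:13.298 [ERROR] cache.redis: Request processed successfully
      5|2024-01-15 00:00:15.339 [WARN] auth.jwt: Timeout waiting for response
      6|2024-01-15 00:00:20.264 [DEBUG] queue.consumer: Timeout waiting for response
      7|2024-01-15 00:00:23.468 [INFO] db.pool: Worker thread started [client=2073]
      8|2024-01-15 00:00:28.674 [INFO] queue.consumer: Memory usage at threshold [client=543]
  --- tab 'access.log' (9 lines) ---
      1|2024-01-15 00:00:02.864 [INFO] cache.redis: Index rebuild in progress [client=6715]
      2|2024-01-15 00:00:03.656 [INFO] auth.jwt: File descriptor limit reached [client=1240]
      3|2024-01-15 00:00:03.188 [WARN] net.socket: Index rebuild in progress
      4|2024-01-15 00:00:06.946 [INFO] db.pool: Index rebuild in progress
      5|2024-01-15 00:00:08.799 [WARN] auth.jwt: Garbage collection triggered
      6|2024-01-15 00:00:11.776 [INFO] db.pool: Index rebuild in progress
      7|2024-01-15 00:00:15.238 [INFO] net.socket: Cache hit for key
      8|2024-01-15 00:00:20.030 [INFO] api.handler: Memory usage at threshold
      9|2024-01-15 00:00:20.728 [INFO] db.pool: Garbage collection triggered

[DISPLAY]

en: 0                          ┃    
··███·······█···█····          ┃    
·█·██····█┏━━━━━━━━━━━━━━━━━━━━━━━┓ 
█·█·█·····┃ TabContainer          ┃ 
····█··█·█┠───────────────────────┨ 
··········┃[settings.toml]│ app.lo┃ 
█···███·█·┃───────────────────────┃ 
█·████···█┃[server]               ┃ 
····█·····┃# server configuration ┃ 
██········┃retry_count = "0.0.0.0"┃ 
····█····█┃enable_ssl = "info"    ┃ 
······███·┃port = 5432            ┃ 
······██··┗━━━━━━━━━━━━━━━━━━━━━━━┛ 
                               ┃    
                               ┃    
━━━━━━━━━━━━━━━━━━━━━━━━━━━━━━━┛    
                                    
                                    


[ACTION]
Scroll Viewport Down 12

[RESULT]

█·█·█·····┃ TabContainer          ┃ 
····█··█·█┠───────────────────────┨ 
··········┃[settings.toml]│ app.lo┃ 
█···███·█·┃───────────────────────┃ 
█·████···█┃[server]               ┃ 
····█·····┃# server configuration ┃ 
██········┃retry_count = "0.0.0.0"┃ 
····█····█┃enable_ssl = "info"    ┃ 
······███·┃port = 5432            ┃ 
······██··┗━━━━━━━━━━━━━━━━━━━━━━━┛ 
                               ┃    
                               ┃    
━━━━━━━━━━━━━━━━━━━━━━━━━━━━━━━┛    
                                    
                                    
                                    
                                    
                                    


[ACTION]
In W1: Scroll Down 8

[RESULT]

█·█·█·····┃ TabContainer          ┃ 
····█··█·█┠───────────────────────┨ 
··········┃[settings.toml]│ app.lo┃ 
█···███·█·┃───────────────────────┃ 
█·████···█┃# api configuration    ┃ 
····█·····┃host = 1024            ┃ 
██········┃port = 60              ┃ 
····█····█┃                       ┃ 
······███·┃                       ┃ 
······██··┗━━━━━━━━━━━━━━━━━━━━━━━┛ 
                               ┃    
                               ┃    
━━━━━━━━━━━━━━━━━━━━━━━━━━━━━━━┛    
                                    
                                    
                                    
                                    
                                    
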